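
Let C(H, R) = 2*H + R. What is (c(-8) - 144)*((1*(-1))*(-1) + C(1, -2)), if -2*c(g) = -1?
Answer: -287/2 ≈ -143.50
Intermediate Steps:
C(H, R) = R + 2*H
c(g) = 1/2 (c(g) = -1/2*(-1) = 1/2)
(c(-8) - 144)*((1*(-1))*(-1) + C(1, -2)) = (1/2 - 144)*((1*(-1))*(-1) + (-2 + 2*1)) = -287*(-1*(-1) + (-2 + 2))/2 = -287*(1 + 0)/2 = -287/2*1 = -287/2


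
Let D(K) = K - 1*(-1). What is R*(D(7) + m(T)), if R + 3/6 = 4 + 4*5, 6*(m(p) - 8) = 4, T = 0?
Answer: 1175/3 ≈ 391.67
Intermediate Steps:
m(p) = 26/3 (m(p) = 8 + (⅙)*4 = 8 + ⅔ = 26/3)
D(K) = 1 + K (D(K) = K + 1 = 1 + K)
R = 47/2 (R = -½ + (4 + 4*5) = -½ + (4 + 20) = -½ + 24 = 47/2 ≈ 23.500)
R*(D(7) + m(T)) = 47*((1 + 7) + 26/3)/2 = 47*(8 + 26/3)/2 = (47/2)*(50/3) = 1175/3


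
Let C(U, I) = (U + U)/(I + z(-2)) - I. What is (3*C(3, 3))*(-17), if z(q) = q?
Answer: -153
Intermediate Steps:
C(U, I) = -I + 2*U/(-2 + I) (C(U, I) = (U + U)/(I - 2) - I = (2*U)/(-2 + I) - I = 2*U/(-2 + I) - I = -I + 2*U/(-2 + I))
(3*C(3, 3))*(-17) = (3*((-1*3² + 2*3 + 2*3)/(-2 + 3)))*(-17) = (3*((-1*9 + 6 + 6)/1))*(-17) = (3*(1*(-9 + 6 + 6)))*(-17) = (3*(1*3))*(-17) = (3*3)*(-17) = 9*(-17) = -153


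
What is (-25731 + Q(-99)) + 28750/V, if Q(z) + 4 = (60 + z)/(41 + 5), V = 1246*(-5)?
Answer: -737670177/28658 ≈ -25740.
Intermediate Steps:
V = -6230
Q(z) = -62/23 + z/46 (Q(z) = -4 + (60 + z)/(41 + 5) = -4 + (60 + z)/46 = -4 + (60 + z)*(1/46) = -4 + (30/23 + z/46) = -62/23 + z/46)
(-25731 + Q(-99)) + 28750/V = (-25731 + (-62/23 + (1/46)*(-99))) + 28750/(-6230) = (-25731 + (-62/23 - 99/46)) + 28750*(-1/6230) = (-25731 - 223/46) - 2875/623 = -1183849/46 - 2875/623 = -737670177/28658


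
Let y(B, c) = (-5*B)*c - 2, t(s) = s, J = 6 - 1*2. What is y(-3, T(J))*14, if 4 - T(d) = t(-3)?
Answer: 1442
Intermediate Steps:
J = 4 (J = 6 - 2 = 4)
T(d) = 7 (T(d) = 4 - 1*(-3) = 4 + 3 = 7)
y(B, c) = -2 - 5*B*c (y(B, c) = -5*B*c - 2 = -2 - 5*B*c)
y(-3, T(J))*14 = (-2 - 5*(-3)*7)*14 = (-2 + 105)*14 = 103*14 = 1442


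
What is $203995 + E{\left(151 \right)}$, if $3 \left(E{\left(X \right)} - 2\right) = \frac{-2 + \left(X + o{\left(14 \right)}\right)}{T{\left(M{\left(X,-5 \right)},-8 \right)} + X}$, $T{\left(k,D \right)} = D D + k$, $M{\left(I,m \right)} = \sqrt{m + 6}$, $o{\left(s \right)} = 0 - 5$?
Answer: $\frac{1835975}{9} \approx 2.04 \cdot 10^{5}$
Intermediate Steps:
$o{\left(s \right)} = -5$
$M{\left(I,m \right)} = \sqrt{6 + m}$
$T{\left(k,D \right)} = k + D^{2}$ ($T{\left(k,D \right)} = D^{2} + k = k + D^{2}$)
$E{\left(X \right)} = 2 + \frac{-7 + X}{3 \left(65 + X\right)}$ ($E{\left(X \right)} = 2 + \frac{\left(-2 + \left(X - 5\right)\right) \frac{1}{\left(\sqrt{6 - 5} + \left(-8\right)^{2}\right) + X}}{3} = 2 + \frac{\left(-2 + \left(-5 + X\right)\right) \frac{1}{\left(\sqrt{1} + 64\right) + X}}{3} = 2 + \frac{\left(-7 + X\right) \frac{1}{\left(1 + 64\right) + X}}{3} = 2 + \frac{\left(-7 + X\right) \frac{1}{65 + X}}{3} = 2 + \frac{\frac{1}{65 + X} \left(-7 + X\right)}{3} = 2 + \frac{-7 + X}{3 \left(65 + X\right)}$)
$203995 + E{\left(151 \right)} = 203995 + \frac{383 + 7 \cdot 151}{3 \left(65 + 151\right)} = 203995 + \frac{383 + 1057}{3 \cdot 216} = 203995 + \frac{1}{3} \cdot \frac{1}{216} \cdot 1440 = 203995 + \frac{20}{9} = \frac{1835975}{9}$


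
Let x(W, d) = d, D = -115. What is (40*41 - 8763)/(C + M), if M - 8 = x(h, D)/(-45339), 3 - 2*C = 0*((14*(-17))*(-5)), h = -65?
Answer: -645899394/861671 ≈ -749.59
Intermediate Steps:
C = 3/2 (C = 3/2 - 0*(14*(-17))*(-5) = 3/2 - 0*(-238*(-5)) = 3/2 - 0*1190 = 3/2 - ½*0 = 3/2 + 0 = 3/2 ≈ 1.5000)
M = 362827/45339 (M = 8 - 115/(-45339) = 8 - 115*(-1/45339) = 8 + 115/45339 = 362827/45339 ≈ 8.0025)
(40*41 - 8763)/(C + M) = (40*41 - 8763)/(3/2 + 362827/45339) = (1640 - 8763)/(861671/90678) = -7123*90678/861671 = -645899394/861671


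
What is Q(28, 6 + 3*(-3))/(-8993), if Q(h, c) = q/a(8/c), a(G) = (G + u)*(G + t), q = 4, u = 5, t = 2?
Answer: 18/62951 ≈ 0.00028594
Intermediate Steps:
a(G) = (2 + G)*(5 + G) (a(G) = (G + 5)*(G + 2) = (5 + G)*(2 + G) = (2 + G)*(5 + G))
Q(h, c) = 4/(10 + 56/c + 64/c**2) (Q(h, c) = 4/(10 + (8/c)**2 + 7*(8/c)) = 4/(10 + 64/c**2 + 56/c) = 4/(10 + 56/c + 64/c**2))
Q(28, 6 + 3*(-3))/(-8993) = (2*(6 + 3*(-3))**2/(32 + 5*(6 + 3*(-3))**2 + 28*(6 + 3*(-3))))/(-8993) = (2*(6 - 9)**2/(32 + 5*(6 - 9)**2 + 28*(6 - 9)))*(-1/8993) = (2*(-3)**2/(32 + 5*(-3)**2 + 28*(-3)))*(-1/8993) = (2*9/(32 + 5*9 - 84))*(-1/8993) = (2*9/(32 + 45 - 84))*(-1/8993) = (2*9/(-7))*(-1/8993) = (2*9*(-1/7))*(-1/8993) = -18/7*(-1/8993) = 18/62951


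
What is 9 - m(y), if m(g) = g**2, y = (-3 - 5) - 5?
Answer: -160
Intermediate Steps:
y = -13 (y = -8 - 5 = -13)
9 - m(y) = 9 - 1*(-13)**2 = 9 - 1*169 = 9 - 169 = -160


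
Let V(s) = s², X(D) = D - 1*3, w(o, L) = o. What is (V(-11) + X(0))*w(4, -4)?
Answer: 472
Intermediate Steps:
X(D) = -3 + D (X(D) = D - 3 = -3 + D)
(V(-11) + X(0))*w(4, -4) = ((-11)² + (-3 + 0))*4 = (121 - 3)*4 = 118*4 = 472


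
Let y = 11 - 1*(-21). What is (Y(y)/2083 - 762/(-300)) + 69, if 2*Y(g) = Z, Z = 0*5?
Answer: 3577/50 ≈ 71.540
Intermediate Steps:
y = 32 (y = 11 + 21 = 32)
Z = 0
Y(g) = 0 (Y(g) = (1/2)*0 = 0)
(Y(y)/2083 - 762/(-300)) + 69 = (0/2083 - 762/(-300)) + 69 = (0*(1/2083) - 762*(-1/300)) + 69 = (0 + 127/50) + 69 = 127/50 + 69 = 3577/50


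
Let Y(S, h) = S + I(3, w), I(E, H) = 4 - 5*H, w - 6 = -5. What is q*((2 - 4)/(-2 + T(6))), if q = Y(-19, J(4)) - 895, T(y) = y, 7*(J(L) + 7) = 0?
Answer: 915/2 ≈ 457.50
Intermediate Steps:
w = 1 (w = 6 - 5 = 1)
J(L) = -7 (J(L) = -7 + (⅐)*0 = -7 + 0 = -7)
Y(S, h) = -1 + S (Y(S, h) = S + (4 - 5*1) = S + (4 - 5) = S - 1 = -1 + S)
q = -915 (q = (-1 - 19) - 895 = -20 - 895 = -915)
q*((2 - 4)/(-2 + T(6))) = -915*(2 - 4)/(-2 + 6) = -(-1830)/4 = -915*(-½) = 915/2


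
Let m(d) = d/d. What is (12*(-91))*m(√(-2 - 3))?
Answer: -1092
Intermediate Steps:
m(d) = 1
(12*(-91))*m(√(-2 - 3)) = (12*(-91))*1 = -1092*1 = -1092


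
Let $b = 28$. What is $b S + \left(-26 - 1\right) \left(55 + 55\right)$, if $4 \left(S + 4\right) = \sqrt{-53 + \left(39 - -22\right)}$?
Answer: $-3082 + 14 \sqrt{2} \approx -3062.2$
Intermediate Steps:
$S = -4 + \frac{\sqrt{2}}{2}$ ($S = -4 + \frac{\sqrt{-53 + \left(39 - -22\right)}}{4} = -4 + \frac{\sqrt{-53 + \left(39 + 22\right)}}{4} = -4 + \frac{\sqrt{-53 + 61}}{4} = -4 + \frac{\sqrt{8}}{4} = -4 + \frac{2 \sqrt{2}}{4} = -4 + \frac{\sqrt{2}}{2} \approx -3.2929$)
$b S + \left(-26 - 1\right) \left(55 + 55\right) = 28 \left(-4 + \frac{\sqrt{2}}{2}\right) + \left(-26 - 1\right) \left(55 + 55\right) = \left(-112 + 14 \sqrt{2}\right) - 2970 = -3082 + 14 \sqrt{2}$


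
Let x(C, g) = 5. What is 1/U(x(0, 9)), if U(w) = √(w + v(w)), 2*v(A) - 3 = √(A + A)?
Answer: √2/√(13 + √10) ≈ 0.35177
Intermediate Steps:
v(A) = 3/2 + √2*√A/2 (v(A) = 3/2 + √(A + A)/2 = 3/2 + √(2*A)/2 = 3/2 + (√2*√A)/2 = 3/2 + √2*√A/2)
U(w) = √(3/2 + w + √2*√w/2) (U(w) = √(w + (3/2 + √2*√w/2)) = √(3/2 + w + √2*√w/2))
1/U(x(0, 9)) = 1/(√(6 + 4*5 + 2*√2*√5)/2) = 1/(√(6 + 20 + 2*√10)/2) = 1/(√(26 + 2*√10)/2) = 2/√(26 + 2*√10)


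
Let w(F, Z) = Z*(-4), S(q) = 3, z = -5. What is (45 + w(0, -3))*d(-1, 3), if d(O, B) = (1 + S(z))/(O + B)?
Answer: 114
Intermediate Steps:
w(F, Z) = -4*Z
d(O, B) = 4/(B + O) (d(O, B) = (1 + 3)/(O + B) = 4/(B + O))
(45 + w(0, -3))*d(-1, 3) = (45 - 4*(-3))*(4/(3 - 1)) = (45 + 12)*(4/2) = 57*(4*(½)) = 57*2 = 114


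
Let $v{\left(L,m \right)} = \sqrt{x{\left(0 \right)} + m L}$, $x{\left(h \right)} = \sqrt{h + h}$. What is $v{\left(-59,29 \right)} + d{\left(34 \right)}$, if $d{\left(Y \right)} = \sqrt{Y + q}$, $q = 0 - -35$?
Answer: $\sqrt{69} + i \sqrt{1711} \approx 8.3066 + 41.364 i$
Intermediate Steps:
$x{\left(h \right)} = \sqrt{2} \sqrt{h}$ ($x{\left(h \right)} = \sqrt{2 h} = \sqrt{2} \sqrt{h}$)
$q = 35$ ($q = 0 + 35 = 35$)
$d{\left(Y \right)} = \sqrt{35 + Y}$ ($d{\left(Y \right)} = \sqrt{Y + 35} = \sqrt{35 + Y}$)
$v{\left(L,m \right)} = \sqrt{L m}$ ($v{\left(L,m \right)} = \sqrt{\sqrt{2} \sqrt{0} + m L} = \sqrt{\sqrt{2} \cdot 0 + L m} = \sqrt{0 + L m} = \sqrt{L m}$)
$v{\left(-59,29 \right)} + d{\left(34 \right)} = \sqrt{\left(-59\right) 29} + \sqrt{35 + 34} = \sqrt{-1711} + \sqrt{69} = i \sqrt{1711} + \sqrt{69} = \sqrt{69} + i \sqrt{1711}$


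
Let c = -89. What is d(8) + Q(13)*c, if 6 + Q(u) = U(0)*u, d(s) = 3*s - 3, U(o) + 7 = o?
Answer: 8654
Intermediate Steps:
U(o) = -7 + o
d(s) = -3 + 3*s
Q(u) = -6 - 7*u (Q(u) = -6 + (-7 + 0)*u = -6 - 7*u)
d(8) + Q(13)*c = (-3 + 3*8) + (-6 - 7*13)*(-89) = (-3 + 24) + (-6 - 91)*(-89) = 21 - 97*(-89) = 21 + 8633 = 8654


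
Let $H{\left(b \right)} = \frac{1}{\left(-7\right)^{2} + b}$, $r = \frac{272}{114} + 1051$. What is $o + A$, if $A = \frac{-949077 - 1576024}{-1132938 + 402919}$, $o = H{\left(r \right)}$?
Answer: $\frac{158708857519}{45871473884} \approx 3.4599$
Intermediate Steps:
$r = \frac{60043}{57}$ ($r = 272 \cdot \frac{1}{114} + 1051 = \frac{136}{57} + 1051 = \frac{60043}{57} \approx 1053.4$)
$H{\left(b \right)} = \frac{1}{49 + b}$
$o = \frac{57}{62836}$ ($o = \frac{1}{49 + \frac{60043}{57}} = \frac{1}{\frac{62836}{57}} = \frac{57}{62836} \approx 0.00090712$)
$A = \frac{2525101}{730019}$ ($A = - \frac{2525101}{-730019} = \left(-2525101\right) \left(- \frac{1}{730019}\right) = \frac{2525101}{730019} \approx 3.459$)
$o + A = \frac{57}{62836} + \frac{2525101}{730019} = \frac{158708857519}{45871473884}$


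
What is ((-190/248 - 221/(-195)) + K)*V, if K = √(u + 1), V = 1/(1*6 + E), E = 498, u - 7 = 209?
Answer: 683/937440 + √217/504 ≈ 0.029957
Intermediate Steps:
u = 216 (u = 7 + 209 = 216)
V = 1/504 (V = 1/(1*6 + 498) = 1/(6 + 498) = 1/504 ≈ 0.0019841)
K = √217 (K = √(216 + 1) = √217 ≈ 14.731)
((-190/248 - 221/(-195)) + K)*V = ((-190/248 - 221/(-195)) + √217)*(1/504) = ((-190*1/248 - 221*(-1/195)) + √217)*(1/504) = ((-95/124 + 17/15) + √217)*(1/504) = (683/1860 + √217)*(1/504) = 683/937440 + √217/504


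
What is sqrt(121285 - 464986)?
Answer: 3*I*sqrt(38189) ≈ 586.26*I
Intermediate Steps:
sqrt(121285 - 464986) = sqrt(-343701) = 3*I*sqrt(38189)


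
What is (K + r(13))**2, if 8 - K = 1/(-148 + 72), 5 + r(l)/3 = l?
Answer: 5919489/5776 ≈ 1024.8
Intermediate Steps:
r(l) = -15 + 3*l
K = 609/76 (K = 8 - 1/(-148 + 72) = 8 - 1/(-76) = 8 - 1*(-1/76) = 8 + 1/76 = 609/76 ≈ 8.0132)
(K + r(13))**2 = (609/76 + (-15 + 3*13))**2 = (609/76 + (-15 + 39))**2 = (609/76 + 24)**2 = (2433/76)**2 = 5919489/5776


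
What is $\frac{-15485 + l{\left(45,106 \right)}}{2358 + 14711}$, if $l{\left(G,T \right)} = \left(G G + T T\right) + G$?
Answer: $- \frac{2179}{17069} \approx -0.12766$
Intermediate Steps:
$l{\left(G,T \right)} = G + G^{2} + T^{2}$ ($l{\left(G,T \right)} = \left(G^{2} + T^{2}\right) + G = G + G^{2} + T^{2}$)
$\frac{-15485 + l{\left(45,106 \right)}}{2358 + 14711} = \frac{-15485 + \left(45 + 45^{2} + 106^{2}\right)}{2358 + 14711} = \frac{-15485 + \left(45 + 2025 + 11236\right)}{17069} = \left(-15485 + 13306\right) \frac{1}{17069} = \left(-2179\right) \frac{1}{17069} = - \frac{2179}{17069}$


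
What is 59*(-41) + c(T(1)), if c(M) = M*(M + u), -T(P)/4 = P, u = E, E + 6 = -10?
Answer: -2339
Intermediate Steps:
E = -16 (E = -6 - 10 = -16)
u = -16
T(P) = -4*P
c(M) = M*(-16 + M) (c(M) = M*(M - 16) = M*(-16 + M))
59*(-41) + c(T(1)) = 59*(-41) + (-4*1)*(-16 - 4*1) = -2419 - 4*(-16 - 4) = -2419 - 4*(-20) = -2419 + 80 = -2339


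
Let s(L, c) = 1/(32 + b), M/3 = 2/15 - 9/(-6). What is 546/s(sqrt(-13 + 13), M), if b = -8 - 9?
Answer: 8190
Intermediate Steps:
M = 49/10 (M = 3*(2/15 - 9/(-6)) = 3*(2*(1/15) - 9*(-1/6)) = 3*(2/15 + 3/2) = 3*(49/30) = 49/10 ≈ 4.9000)
b = -17
s(L, c) = 1/15 (s(L, c) = 1/(32 - 17) = 1/15)
546/s(sqrt(-13 + 13), M) = 546/(1/15) = 546*15 = 8190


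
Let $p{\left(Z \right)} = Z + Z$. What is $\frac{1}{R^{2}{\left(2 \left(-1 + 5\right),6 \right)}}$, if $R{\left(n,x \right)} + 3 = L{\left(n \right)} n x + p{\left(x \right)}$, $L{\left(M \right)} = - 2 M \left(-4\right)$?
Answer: $\frac{1}{9492561} \approx 1.0535 \cdot 10^{-7}$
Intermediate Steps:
$p{\left(Z \right)} = 2 Z$
$L{\left(M \right)} = 8 M$
$R{\left(n,x \right)} = -3 + 2 x + 8 x n^{2}$ ($R{\left(n,x \right)} = -3 + \left(8 n n x + 2 x\right) = -3 + \left(8 n^{2} x + 2 x\right) = -3 + \left(8 x n^{2} + 2 x\right) = -3 + \left(2 x + 8 x n^{2}\right) = -3 + 2 x + 8 x n^{2}$)
$\frac{1}{R^{2}{\left(2 \left(-1 + 5\right),6 \right)}} = \frac{1}{\left(-3 + 2 \cdot 6 + 8 \cdot 6 \left(2 \left(-1 + 5\right)\right)^{2}\right)^{2}} = \frac{1}{\left(-3 + 12 + 8 \cdot 6 \left(2 \cdot 4\right)^{2}\right)^{2}} = \frac{1}{\left(-3 + 12 + 8 \cdot 6 \cdot 8^{2}\right)^{2}} = \frac{1}{\left(-3 + 12 + 8 \cdot 6 \cdot 64\right)^{2}} = \frac{1}{\left(-3 + 12 + 3072\right)^{2}} = \frac{1}{3081^{2}} = \frac{1}{9492561}$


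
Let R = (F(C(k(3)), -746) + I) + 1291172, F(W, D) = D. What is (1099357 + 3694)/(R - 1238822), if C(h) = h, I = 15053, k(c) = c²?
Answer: 1103051/66657 ≈ 16.548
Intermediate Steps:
R = 1305479 (R = (-746 + 15053) + 1291172 = 14307 + 1291172 = 1305479)
(1099357 + 3694)/(R - 1238822) = (1099357 + 3694)/(1305479 - 1238822) = 1103051/66657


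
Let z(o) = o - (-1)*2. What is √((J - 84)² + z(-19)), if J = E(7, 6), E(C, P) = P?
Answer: √6067 ≈ 77.891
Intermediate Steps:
J = 6
z(o) = 2 + o (z(o) = o - 1*(-2) = o + 2 = 2 + o)
√((J - 84)² + z(-19)) = √((6 - 84)² + (2 - 19)) = √((-78)² - 17) = √(6084 - 17) = √6067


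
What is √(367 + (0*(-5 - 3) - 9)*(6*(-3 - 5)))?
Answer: √799 ≈ 28.267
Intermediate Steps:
√(367 + (0*(-5 - 3) - 9)*(6*(-3 - 5))) = √(367 + (0*(-8) - 9)*(6*(-8))) = √(367 + (0 - 9)*(-48)) = √(367 - 9*(-48)) = √(367 + 432) = √799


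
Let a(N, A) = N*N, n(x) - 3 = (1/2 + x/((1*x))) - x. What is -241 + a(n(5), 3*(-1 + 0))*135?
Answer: -829/4 ≈ -207.25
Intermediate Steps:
n(x) = 9/2 - x (n(x) = 3 + ((1/2 + x/((1*x))) - x) = 3 + ((1*(½) + x/x) - x) = 3 + ((½ + 1) - x) = 3 + (3/2 - x) = 9/2 - x)
a(N, A) = N²
-241 + a(n(5), 3*(-1 + 0))*135 = -241 + (9/2 - 1*5)²*135 = -241 + (9/2 - 5)²*135 = -241 + (-½)²*135 = -241 + (¼)*135 = -241 + 135/4 = -829/4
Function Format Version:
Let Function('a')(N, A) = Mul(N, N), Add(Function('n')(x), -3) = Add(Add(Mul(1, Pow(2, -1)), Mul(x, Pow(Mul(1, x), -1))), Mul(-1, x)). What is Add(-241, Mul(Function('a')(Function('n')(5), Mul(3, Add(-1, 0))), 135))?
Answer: Rational(-829, 4) ≈ -207.25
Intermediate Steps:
Function('n')(x) = Add(Rational(9, 2), Mul(-1, x)) (Function('n')(x) = Add(3, Add(Add(Mul(1, Pow(2, -1)), Mul(x, Pow(Mul(1, x), -1))), Mul(-1, x))) = Add(3, Add(Add(Mul(1, Rational(1, 2)), Mul(x, Pow(x, -1))), Mul(-1, x))) = Add(3, Add(Add(Rational(1, 2), 1), Mul(-1, x))) = Add(3, Add(Rational(3, 2), Mul(-1, x))) = Add(Rational(9, 2), Mul(-1, x)))
Function('a')(N, A) = Pow(N, 2)
Add(-241, Mul(Function('a')(Function('n')(5), Mul(3, Add(-1, 0))), 135)) = Add(-241, Mul(Pow(Add(Rational(9, 2), Mul(-1, 5)), 2), 135)) = Add(-241, Mul(Pow(Add(Rational(9, 2), -5), 2), 135)) = Add(-241, Mul(Pow(Rational(-1, 2), 2), 135)) = Add(-241, Mul(Rational(1, 4), 135)) = Add(-241, Rational(135, 4)) = Rational(-829, 4)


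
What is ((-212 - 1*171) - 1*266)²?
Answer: 421201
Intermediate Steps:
((-212 - 1*171) - 1*266)² = ((-212 - 171) - 266)² = (-383 - 266)² = (-649)² = 421201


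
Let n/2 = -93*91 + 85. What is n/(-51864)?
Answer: 4189/12966 ≈ 0.32308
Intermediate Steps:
n = -16756 (n = 2*(-93*91 + 85) = 2*(-8463 + 85) = 2*(-8378) = -16756)
n/(-51864) = -16756/(-51864) = -16756*(-1/51864) = 4189/12966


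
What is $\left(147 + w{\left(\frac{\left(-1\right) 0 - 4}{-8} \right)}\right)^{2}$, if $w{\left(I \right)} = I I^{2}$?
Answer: $\frac{1385329}{64} \approx 21646.0$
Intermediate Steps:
$w{\left(I \right)} = I^{3}$
$\left(147 + w{\left(\frac{\left(-1\right) 0 - 4}{-8} \right)}\right)^{2} = \left(147 + \left(\frac{\left(-1\right) 0 - 4}{-8}\right)^{3}\right)^{2} = \left(147 + \left(\left(0 - 4\right) \left(- \frac{1}{8}\right)\right)^{3}\right)^{2} = \left(147 + \left(\left(-4\right) \left(- \frac{1}{8}\right)\right)^{3}\right)^{2} = \left(147 + \left(\frac{1}{2}\right)^{3}\right)^{2} = \left(147 + \frac{1}{8}\right)^{2} = \left(\frac{1177}{8}\right)^{2} = \frac{1385329}{64}$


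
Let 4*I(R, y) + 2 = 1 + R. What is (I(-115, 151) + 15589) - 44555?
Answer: -28995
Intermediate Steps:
I(R, y) = -¼ + R/4 (I(R, y) = -½ + (1 + R)/4 = -½ + (¼ + R/4) = -¼ + R/4)
(I(-115, 151) + 15589) - 44555 = ((-¼ + (¼)*(-115)) + 15589) - 44555 = ((-¼ - 115/4) + 15589) - 44555 = (-29 + 15589) - 44555 = 15560 - 44555 = -28995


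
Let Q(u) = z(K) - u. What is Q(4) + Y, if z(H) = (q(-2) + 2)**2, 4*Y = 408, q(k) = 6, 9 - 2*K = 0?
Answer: 162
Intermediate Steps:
K = 9/2 (K = 9/2 - 1/2*0 = 9/2 + 0 = 9/2 ≈ 4.5000)
Y = 102 (Y = (1/4)*408 = 102)
z(H) = 64 (z(H) = (6 + 2)**2 = 8**2 = 64)
Q(u) = 64 - u
Q(4) + Y = (64 - 1*4) + 102 = (64 - 4) + 102 = 60 + 102 = 162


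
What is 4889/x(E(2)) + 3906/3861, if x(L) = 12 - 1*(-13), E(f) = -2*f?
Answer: 2108231/10725 ≈ 196.57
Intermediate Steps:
x(L) = 25 (x(L) = 12 + 13 = 25)
4889/x(E(2)) + 3906/3861 = 4889/25 + 3906/3861 = 4889*(1/25) + 3906*(1/3861) = 4889/25 + 434/429 = 2108231/10725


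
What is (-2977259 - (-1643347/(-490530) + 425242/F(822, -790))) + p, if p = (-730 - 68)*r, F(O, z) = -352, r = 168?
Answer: -134253355989691/43166640 ≈ -3.1101e+6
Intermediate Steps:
p = -134064 (p = (-730 - 68)*168 = -798*168 = -134064)
(-2977259 - (-1643347/(-490530) + 425242/F(822, -790))) + p = (-2977259 - (-1643347/(-490530) + 425242/(-352))) - 134064 = (-2977259 - (-1643347*(-1/490530) + 425242*(-1/352))) - 134064 = (-2977259 - (1643347/490530 - 212621/176)) - 134064 = (-2977259 - 1*(-52003875029/43166640)) - 134064 = (-2977259 + 52003875029/43166640) - 134064 = -128466263564731/43166640 - 134064 = -134253355989691/43166640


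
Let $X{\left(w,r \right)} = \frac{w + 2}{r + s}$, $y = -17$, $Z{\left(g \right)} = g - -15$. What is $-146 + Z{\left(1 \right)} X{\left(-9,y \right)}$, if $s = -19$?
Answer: $- \frac{1286}{9} \approx -142.89$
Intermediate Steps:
$Z{\left(g \right)} = 15 + g$ ($Z{\left(g \right)} = g + 15 = 15 + g$)
$X{\left(w,r \right)} = \frac{2 + w}{-19 + r}$ ($X{\left(w,r \right)} = \frac{w + 2}{r - 19} = \frac{2 + w}{-19 + r}$)
$-146 + Z{\left(1 \right)} X{\left(-9,y \right)} = -146 + \left(15 + 1\right) \frac{2 - 9}{-19 - 17} = -146 + 16 \frac{1}{-36} \left(-7\right) = -146 + 16 \left(\left(- \frac{1}{36}\right) \left(-7\right)\right) = -146 + 16 \cdot \frac{7}{36} = -146 + \frac{28}{9} = - \frac{1286}{9}$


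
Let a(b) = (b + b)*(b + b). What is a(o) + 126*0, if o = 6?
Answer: 144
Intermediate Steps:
a(b) = 4*b**2 (a(b) = (2*b)*(2*b) = 4*b**2)
a(o) + 126*0 = 4*6**2 + 126*0 = 4*36 + 0 = 144 + 0 = 144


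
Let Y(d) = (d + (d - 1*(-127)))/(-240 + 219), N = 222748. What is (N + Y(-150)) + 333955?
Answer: 11690936/21 ≈ 5.5671e+5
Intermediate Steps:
Y(d) = -127/21 - 2*d/21 (Y(d) = (d + (d + 127))/(-21) = (d + (127 + d))*(-1/21) = (127 + 2*d)*(-1/21) = -127/21 - 2*d/21)
(N + Y(-150)) + 333955 = (222748 + (-127/21 - 2/21*(-150))) + 333955 = (222748 + (-127/21 + 100/7)) + 333955 = (222748 + 173/21) + 333955 = 4677881/21 + 333955 = 11690936/21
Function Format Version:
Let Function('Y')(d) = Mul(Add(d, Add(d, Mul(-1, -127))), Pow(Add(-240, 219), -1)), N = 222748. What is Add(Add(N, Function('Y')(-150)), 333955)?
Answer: Rational(11690936, 21) ≈ 5.5671e+5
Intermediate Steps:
Function('Y')(d) = Add(Rational(-127, 21), Mul(Rational(-2, 21), d)) (Function('Y')(d) = Mul(Add(d, Add(d, 127)), Pow(-21, -1)) = Mul(Add(d, Add(127, d)), Rational(-1, 21)) = Mul(Add(127, Mul(2, d)), Rational(-1, 21)) = Add(Rational(-127, 21), Mul(Rational(-2, 21), d)))
Add(Add(N, Function('Y')(-150)), 333955) = Add(Add(222748, Add(Rational(-127, 21), Mul(Rational(-2, 21), -150))), 333955) = Add(Add(222748, Add(Rational(-127, 21), Rational(100, 7))), 333955) = Add(Add(222748, Rational(173, 21)), 333955) = Add(Rational(4677881, 21), 333955) = Rational(11690936, 21)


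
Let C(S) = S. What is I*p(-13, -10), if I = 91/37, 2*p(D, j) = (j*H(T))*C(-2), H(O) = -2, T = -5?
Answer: -1820/37 ≈ -49.189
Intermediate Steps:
p(D, j) = 2*j (p(D, j) = ((j*(-2))*(-2))/2 = (-2*j*(-2))/2 = (4*j)/2 = 2*j)
I = 91/37 (I = 91*(1/37) = 91/37 ≈ 2.4595)
I*p(-13, -10) = 91*(2*(-10))/37 = (91/37)*(-20) = -1820/37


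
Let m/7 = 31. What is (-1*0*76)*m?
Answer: 0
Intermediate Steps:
m = 217 (m = 7*31 = 217)
(-1*0*76)*m = (-1*0*76)*217 = (0*76)*217 = 0*217 = 0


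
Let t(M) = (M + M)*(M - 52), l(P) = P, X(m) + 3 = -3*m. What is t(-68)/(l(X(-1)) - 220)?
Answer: -816/11 ≈ -74.182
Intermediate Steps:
X(m) = -3 - 3*m
t(M) = 2*M*(-52 + M) (t(M) = (2*M)*(-52 + M) = 2*M*(-52 + M))
t(-68)/(l(X(-1)) - 220) = (2*(-68)*(-52 - 68))/((-3 - 3*(-1)) - 220) = (2*(-68)*(-120))/((-3 + 3) - 220) = 16320/(0 - 220) = 16320/(-220) = -1/220*16320 = -816/11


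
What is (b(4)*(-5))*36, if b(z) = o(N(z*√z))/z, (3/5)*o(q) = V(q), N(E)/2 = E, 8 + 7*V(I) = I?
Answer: -600/7 ≈ -85.714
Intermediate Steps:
V(I) = -8/7 + I/7
N(E) = 2*E
o(q) = -40/21 + 5*q/21 (o(q) = 5*(-8/7 + q/7)/3 = -40/21 + 5*q/21)
b(z) = (-40/21 + 10*z^(3/2)/21)/z (b(z) = (-40/21 + 5*(2*(z*√z))/21)/z = (-40/21 + 5*(2*z^(3/2))/21)/z = (-40/21 + 10*z^(3/2)/21)/z)
(b(4)*(-5))*36 = (((10/21)*(-4 + 4^(3/2))/4)*(-5))*36 = (((10/21)*(¼)*(-4 + 8))*(-5))*36 = (((10/21)*(¼)*4)*(-5))*36 = ((10/21)*(-5))*36 = -50/21*36 = -600/7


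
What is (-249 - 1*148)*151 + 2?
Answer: -59945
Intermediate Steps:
(-249 - 1*148)*151 + 2 = (-249 - 148)*151 + 2 = -397*151 + 2 = -59947 + 2 = -59945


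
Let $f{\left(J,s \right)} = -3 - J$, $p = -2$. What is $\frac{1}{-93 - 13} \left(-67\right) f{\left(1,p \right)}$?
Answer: $- \frac{134}{53} \approx -2.5283$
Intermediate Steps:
$\frac{1}{-93 - 13} \left(-67\right) f{\left(1,p \right)} = \frac{1}{-93 - 13} \left(-67\right) \left(-3 - 1\right) = \frac{1}{-106} \left(-67\right) \left(-3 - 1\right) = \left(- \frac{1}{106}\right) \left(-67\right) \left(-4\right) = \frac{67}{106} \left(-4\right) = - \frac{134}{53}$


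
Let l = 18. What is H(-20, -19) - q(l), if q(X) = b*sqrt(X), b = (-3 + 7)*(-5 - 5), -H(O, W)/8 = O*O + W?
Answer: -3048 + 120*sqrt(2) ≈ -2878.3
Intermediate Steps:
H(O, W) = -8*W - 8*O**2 (H(O, W) = -8*(O*O + W) = -8*(O**2 + W) = -8*(W + O**2) = -8*W - 8*O**2)
b = -40 (b = 4*(-10) = -40)
q(X) = -40*sqrt(X)
H(-20, -19) - q(l) = (-8*(-19) - 8*(-20)**2) - (-40)*sqrt(18) = (152 - 8*400) - (-40)*3*sqrt(2) = (152 - 3200) - (-120)*sqrt(2) = -3048 + 120*sqrt(2)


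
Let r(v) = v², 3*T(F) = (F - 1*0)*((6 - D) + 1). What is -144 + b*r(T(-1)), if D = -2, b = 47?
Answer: 279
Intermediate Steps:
T(F) = 3*F (T(F) = ((F - 1*0)*((6 - 1*(-2)) + 1))/3 = ((F + 0)*((6 + 2) + 1))/3 = (F*(8 + 1))/3 = (F*9)/3 = (9*F)/3 = 3*F)
-144 + b*r(T(-1)) = -144 + 47*(3*(-1))² = -144 + 47*(-3)² = -144 + 47*9 = -144 + 423 = 279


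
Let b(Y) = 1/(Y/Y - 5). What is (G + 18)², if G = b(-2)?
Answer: 5041/16 ≈ 315.06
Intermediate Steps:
b(Y) = -¼ (b(Y) = 1/(1 - 5) = 1/(-4) = -¼)
G = -¼ ≈ -0.25000
(G + 18)² = (-¼ + 18)² = (71/4)² = 5041/16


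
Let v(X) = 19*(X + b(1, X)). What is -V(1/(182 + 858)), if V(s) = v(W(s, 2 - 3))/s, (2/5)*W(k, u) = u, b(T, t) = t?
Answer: 98800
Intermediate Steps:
W(k, u) = 5*u/2
v(X) = 38*X (v(X) = 19*(X + X) = 19*(2*X) = 38*X)
V(s) = -95/s (V(s) = (38*(5*(2 - 3)/2))/s = (38*((5/2)*(-1)))/s = (38*(-5/2))/s = -95/s)
-V(1/(182 + 858)) = -(-95)/(1/(182 + 858)) = -(-95)/(1/1040) = -(-95)/1/1040 = -(-95)*1040 = -1*(-98800) = 98800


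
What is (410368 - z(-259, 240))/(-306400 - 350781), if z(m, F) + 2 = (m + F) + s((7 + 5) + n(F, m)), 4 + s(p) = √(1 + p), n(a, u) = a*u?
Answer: -410393/657181 + I*√62147/657181 ≈ -0.62447 + 0.00037934*I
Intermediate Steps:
s(p) = -4 + √(1 + p)
z(m, F) = -6 + F + m + √(13 + F*m) (z(m, F) = -2 + ((m + F) + (-4 + √(1 + ((7 + 5) + F*m)))) = -2 + ((F + m) + (-4 + √(1 + (12 + F*m)))) = -2 + ((F + m) + (-4 + √(13 + F*m))) = -2 + (-4 + F + m + √(13 + F*m)) = -6 + F + m + √(13 + F*m))
(410368 - z(-259, 240))/(-306400 - 350781) = (410368 - (-6 + 240 - 259 + √(13 + 240*(-259))))/(-306400 - 350781) = (410368 - (-6 + 240 - 259 + √(13 - 62160)))/(-657181) = (410368 - (-6 + 240 - 259 + √(-62147)))*(-1/657181) = (410368 - (-6 + 240 - 259 + I*√62147))*(-1/657181) = (410368 - (-25 + I*√62147))*(-1/657181) = (410368 + (25 - I*√62147))*(-1/657181) = (410393 - I*√62147)*(-1/657181) = -410393/657181 + I*√62147/657181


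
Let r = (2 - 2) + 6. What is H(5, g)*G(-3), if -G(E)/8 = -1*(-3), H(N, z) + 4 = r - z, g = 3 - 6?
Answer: -120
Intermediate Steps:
g = -3
r = 6 (r = 0 + 6 = 6)
H(N, z) = 2 - z (H(N, z) = -4 + (6 - z) = 2 - z)
G(E) = -24 (G(E) = -(-8)*(-3) = -8*3 = -24)
H(5, g)*G(-3) = (2 - 1*(-3))*(-24) = (2 + 3)*(-24) = 5*(-24) = -120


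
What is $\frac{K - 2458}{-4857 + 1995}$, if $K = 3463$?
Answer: $- \frac{335}{954} \approx -0.35115$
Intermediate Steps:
$\frac{K - 2458}{-4857 + 1995} = \frac{3463 - 2458}{-4857 + 1995} = \frac{1005}{-2862} = 1005 \left(- \frac{1}{2862}\right) = - \frac{335}{954}$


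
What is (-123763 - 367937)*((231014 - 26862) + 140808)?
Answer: -169616832000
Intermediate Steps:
(-123763 - 367937)*((231014 - 26862) + 140808) = -491700*(204152 + 140808) = -491700*344960 = -169616832000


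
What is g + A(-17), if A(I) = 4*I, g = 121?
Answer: 53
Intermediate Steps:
g + A(-17) = 121 + 4*(-17) = 121 - 68 = 53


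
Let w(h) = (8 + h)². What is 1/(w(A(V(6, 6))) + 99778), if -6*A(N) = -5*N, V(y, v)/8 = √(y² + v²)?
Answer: 51521/5308417282 - 160*√2/2654208641 ≈ 9.6203e-6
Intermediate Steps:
V(y, v) = 8*√(v² + y²) (V(y, v) = 8*√(y² + v²) = 8*√(v² + y²))
A(N) = 5*N/6 (A(N) = -(-5)*N/6 = 5*N/6)
1/(w(A(V(6, 6))) + 99778) = 1/((8 + 5*(8*√(6² + 6²))/6)² + 99778) = 1/((8 + 5*(8*√(36 + 36))/6)² + 99778) = 1/((8 + 5*(8*√72)/6)² + 99778) = 1/((8 + 5*(8*(6*√2))/6)² + 99778) = 1/((8 + 5*(48*√2)/6)² + 99778) = 1/((8 + 40*√2)² + 99778) = 1/(99778 + (8 + 40*√2)²)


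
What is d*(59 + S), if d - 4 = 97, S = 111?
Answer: 17170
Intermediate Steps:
d = 101 (d = 4 + 97 = 101)
d*(59 + S) = 101*(59 + 111) = 101*170 = 17170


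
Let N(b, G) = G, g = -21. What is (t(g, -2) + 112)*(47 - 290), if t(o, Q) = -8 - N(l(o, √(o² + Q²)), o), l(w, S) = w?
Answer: -30375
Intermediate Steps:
t(o, Q) = -8 - o
(t(g, -2) + 112)*(47 - 290) = ((-8 - 1*(-21)) + 112)*(47 - 290) = ((-8 + 21) + 112)*(-243) = (13 + 112)*(-243) = 125*(-243) = -30375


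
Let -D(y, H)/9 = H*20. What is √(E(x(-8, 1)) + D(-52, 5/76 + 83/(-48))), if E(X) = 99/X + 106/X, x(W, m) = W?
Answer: √1581370/76 ≈ 16.546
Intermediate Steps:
D(y, H) = -180*H (D(y, H) = -9*H*20 = -180*H)
E(X) = 205/X
√(E(x(-8, 1)) + D(-52, 5/76 + 83/(-48))) = √(205/(-8) - 180*(5/76 + 83/(-48))) = √(205*(-⅛) - 180*(5*(1/76) + 83*(-1/48))) = √(-205/8 - 180*(5/76 - 83/48)) = √(-205/8 - 180*(-1517/912)) = √(-205/8 + 22755/76) = √(41615/152) = √1581370/76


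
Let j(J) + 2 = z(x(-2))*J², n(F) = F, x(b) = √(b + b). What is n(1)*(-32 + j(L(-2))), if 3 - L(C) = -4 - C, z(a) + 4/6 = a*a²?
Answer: -152/3 - 200*I ≈ -50.667 - 200.0*I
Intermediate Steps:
x(b) = √2*√b (x(b) = √(2*b) = √2*√b)
z(a) = -⅔ + a³ (z(a) = -⅔ + a*a² = -⅔ + a³)
L(C) = 7 + C (L(C) = 3 - (-4 - C) = 3 + (4 + C) = 7 + C)
j(J) = -2 + J²*(-⅔ - 8*I) (j(J) = -2 + (-⅔ + (√2*√(-2))³)*J² = -2 + (-⅔ + (√2*(I*√2))³)*J² = -2 + (-⅔ + (2*I)³)*J² = -2 + (-⅔ - 8*I)*J² = -2 + J²*(-⅔ - 8*I))
n(1)*(-32 + j(L(-2))) = 1*(-32 + (-2 + (7 - 2)²*(-2 - 24*I)/3)) = 1*(-32 + (-2 + (⅓)*5²*(-2 - 24*I))) = 1*(-32 + (-2 + (⅓)*25*(-2 - 24*I))) = 1*(-32 + (-2 + (-50/3 - 200*I))) = 1*(-32 + (-56/3 - 200*I)) = 1*(-152/3 - 200*I) = -152/3 - 200*I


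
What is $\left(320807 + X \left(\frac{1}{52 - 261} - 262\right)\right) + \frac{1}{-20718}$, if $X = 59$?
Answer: $\frac{1322178879067}{4330062} \approx 3.0535 \cdot 10^{5}$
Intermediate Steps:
$\left(320807 + X \left(\frac{1}{52 - 261} - 262\right)\right) + \frac{1}{-20718} = \left(320807 + 59 \left(\frac{1}{52 - 261} - 262\right)\right) + \frac{1}{-20718} = \left(320807 + 59 \left(\frac{1}{-209} - 262\right)\right) - \frac{1}{20718} = \left(320807 + 59 \left(- \frac{1}{209} - 262\right)\right) - \frac{1}{20718} = \left(320807 + 59 \left(- \frac{54759}{209}\right)\right) - \frac{1}{20718} = \left(320807 - \frac{3230781}{209}\right) - \frac{1}{20718} = \frac{63817882}{209} - \frac{1}{20718} = \frac{1322178879067}{4330062}$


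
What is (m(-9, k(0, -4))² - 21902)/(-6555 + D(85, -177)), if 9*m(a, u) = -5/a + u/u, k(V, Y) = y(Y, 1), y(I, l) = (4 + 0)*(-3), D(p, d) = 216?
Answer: 143698826/41590179 ≈ 3.4551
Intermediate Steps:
y(I, l) = -12 (y(I, l) = 4*(-3) = -12)
k(V, Y) = -12
m(a, u) = ⅑ - 5/(9*a) (m(a, u) = (-5/a + u/u)/9 = (-5/a + 1)/9 = (1 - 5/a)/9 = ⅑ - 5/(9*a))
(m(-9, k(0, -4))² - 21902)/(-6555 + D(85, -177)) = (((⅑)*(-5 - 9)/(-9))² - 21902)/(-6555 + 216) = (((⅑)*(-⅑)*(-14))² - 21902)/(-6339) = ((14/81)² - 21902)*(-1/6339) = (196/6561 - 21902)*(-1/6339) = -143698826/6561*(-1/6339) = 143698826/41590179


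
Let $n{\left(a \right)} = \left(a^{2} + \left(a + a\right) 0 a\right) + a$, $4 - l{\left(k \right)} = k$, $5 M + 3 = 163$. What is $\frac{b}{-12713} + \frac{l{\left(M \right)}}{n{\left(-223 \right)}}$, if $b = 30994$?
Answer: $- \frac{767372464}{314684889} \approx -2.4385$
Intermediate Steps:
$M = 32$ ($M = - \frac{3}{5} + \frac{1}{5} \cdot 163 = - \frac{3}{5} + \frac{163}{5} = 32$)
$l{\left(k \right)} = 4 - k$
$n{\left(a \right)} = a + a^{2}$ ($n{\left(a \right)} = \left(a^{2} + 2 a 0 a\right) + a = \left(a^{2} + 0 a\right) + a = \left(a^{2} + 0\right) + a = a^{2} + a = a + a^{2}$)
$\frac{b}{-12713} + \frac{l{\left(M \right)}}{n{\left(-223 \right)}} = \frac{30994}{-12713} + \frac{4 - 32}{\left(-223\right) \left(1 - 223\right)} = 30994 \left(- \frac{1}{12713}\right) + \frac{4 - 32}{\left(-223\right) \left(-222\right)} = - \frac{30994}{12713} - \frac{28}{49506} = - \frac{30994}{12713} - \frac{14}{24753} = - \frac{767372464}{314684889}$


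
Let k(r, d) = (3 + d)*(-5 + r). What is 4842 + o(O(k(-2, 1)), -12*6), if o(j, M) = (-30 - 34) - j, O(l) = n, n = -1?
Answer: 4779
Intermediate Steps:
k(r, d) = (-5 + r)*(3 + d)
O(l) = -1
o(j, M) = -64 - j
4842 + o(O(k(-2, 1)), -12*6) = 4842 + (-64 - 1*(-1)) = 4842 + (-64 + 1) = 4842 - 63 = 4779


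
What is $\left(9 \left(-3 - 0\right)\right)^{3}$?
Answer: $-19683$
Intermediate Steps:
$\left(9 \left(-3 - 0\right)\right)^{3} = \left(9 \left(-3 + 0\right)\right)^{3} = \left(9 \left(-3\right)\right)^{3} = \left(-27\right)^{3} = -19683$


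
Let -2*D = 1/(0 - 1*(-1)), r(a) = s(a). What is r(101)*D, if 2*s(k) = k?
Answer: -101/4 ≈ -25.250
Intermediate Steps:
s(k) = k/2
r(a) = a/2
D = -1/2 (D = -1/(2*(0 - 1*(-1))) = -1/(2*(0 + 1)) = -1/2/1 = -1/2*1 = -1/2 ≈ -0.50000)
r(101)*D = ((1/2)*101)*(-1/2) = (101/2)*(-1/2) = -101/4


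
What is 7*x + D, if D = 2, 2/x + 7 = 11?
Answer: 11/2 ≈ 5.5000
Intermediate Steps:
x = 1/2 (x = 2/(-7 + 11) = 2/4 = 2*(1/4) = 1/2 ≈ 0.50000)
7*x + D = 7*(1/2) + 2 = 7/2 + 2 = 11/2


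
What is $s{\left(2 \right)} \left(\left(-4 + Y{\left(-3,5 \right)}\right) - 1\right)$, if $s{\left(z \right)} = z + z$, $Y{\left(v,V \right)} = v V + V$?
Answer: $-60$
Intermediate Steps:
$Y{\left(v,V \right)} = V + V v$ ($Y{\left(v,V \right)} = V v + V = V + V v$)
$s{\left(z \right)} = 2 z$
$s{\left(2 \right)} \left(\left(-4 + Y{\left(-3,5 \right)}\right) - 1\right) = 2 \cdot 2 \left(\left(-4 + 5 \left(1 - 3\right)\right) - 1\right) = 4 \left(\left(-4 + 5 \left(-2\right)\right) - 1\right) = 4 \left(\left(-4 - 10\right) - 1\right) = 4 \left(-14 - 1\right) = 4 \left(-15\right) = -60$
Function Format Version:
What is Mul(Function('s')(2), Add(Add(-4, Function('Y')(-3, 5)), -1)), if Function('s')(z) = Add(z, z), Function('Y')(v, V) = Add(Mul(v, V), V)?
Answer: -60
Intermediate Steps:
Function('Y')(v, V) = Add(V, Mul(V, v)) (Function('Y')(v, V) = Add(Mul(V, v), V) = Add(V, Mul(V, v)))
Function('s')(z) = Mul(2, z)
Mul(Function('s')(2), Add(Add(-4, Function('Y')(-3, 5)), -1)) = Mul(Mul(2, 2), Add(Add(-4, Mul(5, Add(1, -3))), -1)) = Mul(4, Add(Add(-4, Mul(5, -2)), -1)) = Mul(4, Add(Add(-4, -10), -1)) = Mul(4, Add(-14, -1)) = Mul(4, -15) = -60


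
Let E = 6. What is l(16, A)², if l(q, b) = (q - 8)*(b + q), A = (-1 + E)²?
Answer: 107584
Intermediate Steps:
A = 25 (A = (-1 + 6)² = 5² = 25)
l(q, b) = (-8 + q)*(b + q)
l(16, A)² = (16² - 8*25 - 8*16 + 25*16)² = (256 - 200 - 128 + 400)² = 328² = 107584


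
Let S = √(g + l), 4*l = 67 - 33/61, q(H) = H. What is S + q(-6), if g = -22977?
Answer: -6 + I*√341742374/122 ≈ -6.0 + 151.53*I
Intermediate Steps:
l = 2027/122 (l = (67 - 33/61)/4 = (¼)*(4054/61) = 2027/122 ≈ 16.615)
S = I*√341742374/122 (S = √(-22977 + 2027/122) = √(-2801167/122) = I*√341742374/122 ≈ 151.53*I)
S + q(-6) = I*√341742374/122 - 6 = -6 + I*√341742374/122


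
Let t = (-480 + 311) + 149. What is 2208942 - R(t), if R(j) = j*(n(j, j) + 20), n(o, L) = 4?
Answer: 2209422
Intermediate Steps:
t = -20 (t = -169 + 149 = -20)
R(j) = 24*j (R(j) = j*(4 + 20) = j*24 = 24*j)
2208942 - R(t) = 2208942 - 24*(-20) = 2208942 - 1*(-480) = 2208942 + 480 = 2209422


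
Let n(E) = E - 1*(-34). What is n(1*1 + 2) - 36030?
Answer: -35993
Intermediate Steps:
n(E) = 34 + E (n(E) = E + 34 = 34 + E)
n(1*1 + 2) - 36030 = (34 + (1*1 + 2)) - 36030 = (34 + (1 + 2)) - 36030 = (34 + 3) - 36030 = 37 - 36030 = -35993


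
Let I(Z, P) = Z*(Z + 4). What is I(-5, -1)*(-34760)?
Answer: -173800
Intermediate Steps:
I(Z, P) = Z*(4 + Z)
I(-5, -1)*(-34760) = -5*(4 - 5)*(-34760) = -5*(-1)*(-34760) = 5*(-34760) = -173800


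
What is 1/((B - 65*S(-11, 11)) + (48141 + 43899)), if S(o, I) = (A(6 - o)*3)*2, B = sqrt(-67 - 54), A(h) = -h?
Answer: 8970/885069911 - I/885069911 ≈ 1.0135e-5 - 1.1299e-9*I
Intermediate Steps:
B = 11*I (B = sqrt(-121) = 11*I ≈ 11.0*I)
S(o, I) = -36 + 6*o (S(o, I) = (-(6 - o)*3)*2 = ((-6 + o)*3)*2 = (-18 + 3*o)*2 = -36 + 6*o)
1/((B - 65*S(-11, 11)) + (48141 + 43899)) = 1/((11*I - 65*(-36 + 6*(-11))) + (48141 + 43899)) = 1/((11*I - 65*(-36 - 66)) + 92040) = 1/((11*I - 65*(-102)) + 92040) = 1/((11*I + 6630) + 92040) = 1/((6630 + 11*I) + 92040) = 1/(98670 + 11*I) = (98670 - 11*I)/9735769021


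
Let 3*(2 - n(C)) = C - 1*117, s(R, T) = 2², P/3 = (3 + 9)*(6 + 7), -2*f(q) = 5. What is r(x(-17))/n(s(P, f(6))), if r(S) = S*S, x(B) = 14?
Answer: 84/17 ≈ 4.9412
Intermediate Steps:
f(q) = -5/2 (f(q) = -½*5 = -5/2)
P = 468 (P = 3*((3 + 9)*(6 + 7)) = 3*(12*13) = 3*156 = 468)
s(R, T) = 4
n(C) = 41 - C/3 (n(C) = 2 - (C - 1*117)/3 = 2 - (C - 117)/3 = 2 - (-117 + C)/3 = 2 + (39 - C/3) = 41 - C/3)
r(S) = S²
r(x(-17))/n(s(P, f(6))) = 14²/(41 - ⅓*4) = 196/(41 - 4/3) = 196/(119/3) = 196*(3/119) = 84/17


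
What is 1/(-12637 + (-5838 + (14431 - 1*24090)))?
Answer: -1/28134 ≈ -3.5544e-5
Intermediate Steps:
1/(-12637 + (-5838 + (14431 - 1*24090))) = 1/(-12637 + (-5838 + (14431 - 24090))) = 1/(-12637 + (-5838 - 9659)) = 1/(-12637 - 15497) = 1/(-28134) = -1/28134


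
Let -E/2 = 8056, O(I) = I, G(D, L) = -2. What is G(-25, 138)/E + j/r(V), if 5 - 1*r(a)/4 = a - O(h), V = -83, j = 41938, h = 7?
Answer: 4445433/40280 ≈ 110.36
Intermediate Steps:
E = -16112 (E = -2*8056 = -16112)
r(a) = 48 - 4*a (r(a) = 20 - 4*(a - 1*7) = 20 - 4*(a - 7) = 20 - 4*(-7 + a) = 20 + (28 - 4*a) = 48 - 4*a)
G(-25, 138)/E + j/r(V) = -2/(-16112) + 41938/(48 - 4*(-83)) = -2*(-1/16112) + 41938/(48 + 332) = 1/8056 + 41938/380 = 1/8056 + 41938*(1/380) = 1/8056 + 20969/190 = 4445433/40280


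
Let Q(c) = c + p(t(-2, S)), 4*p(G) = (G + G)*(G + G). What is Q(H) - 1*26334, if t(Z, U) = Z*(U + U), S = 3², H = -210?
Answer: -25248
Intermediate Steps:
S = 9
t(Z, U) = 2*U*Z (t(Z, U) = Z*(2*U) = 2*U*Z)
p(G) = G² (p(G) = ((G + G)*(G + G))/4 = ((2*G)*(2*G))/4 = (4*G²)/4 = G²)
Q(c) = 1296 + c (Q(c) = c + (2*9*(-2))² = c + (-36)² = c + 1296 = 1296 + c)
Q(H) - 1*26334 = (1296 - 210) - 1*26334 = 1086 - 26334 = -25248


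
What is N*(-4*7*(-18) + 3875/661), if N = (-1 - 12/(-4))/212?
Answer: 337019/70066 ≈ 4.8100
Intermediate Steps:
N = 1/106 (N = (-1 - 12*(-1)/4)*(1/212) = (-1 - 6*(-½))*(1/212) = (-1 + 3)*(1/212) = 2*(1/212) = 1/106 ≈ 0.0094340)
N*(-4*7*(-18) + 3875/661) = (-4*7*(-18) + 3875/661)/106 = (-28*(-18) + 3875*(1/661))/106 = (504 + 3875/661)/106 = (1/106)*(337019/661) = 337019/70066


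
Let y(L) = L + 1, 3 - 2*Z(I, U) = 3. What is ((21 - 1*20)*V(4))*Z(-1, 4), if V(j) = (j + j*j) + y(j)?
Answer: 0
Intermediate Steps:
Z(I, U) = 0 (Z(I, U) = 3/2 - ½*3 = 3/2 - 3/2 = 0)
y(L) = 1 + L
V(j) = 1 + j² + 2*j (V(j) = (j + j*j) + (1 + j) = (j + j²) + (1 + j) = 1 + j² + 2*j)
((21 - 1*20)*V(4))*Z(-1, 4) = ((21 - 1*20)*(1 + 4² + 2*4))*0 = ((21 - 20)*(1 + 16 + 8))*0 = (1*25)*0 = 25*0 = 0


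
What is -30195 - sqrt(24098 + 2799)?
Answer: -30195 - sqrt(26897) ≈ -30359.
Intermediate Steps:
-30195 - sqrt(24098 + 2799) = -30195 - sqrt(26897)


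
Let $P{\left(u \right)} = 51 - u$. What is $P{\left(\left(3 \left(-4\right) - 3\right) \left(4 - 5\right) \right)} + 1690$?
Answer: $1726$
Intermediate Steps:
$P{\left(\left(3 \left(-4\right) - 3\right) \left(4 - 5\right) \right)} + 1690 = \left(51 - \left(3 \left(-4\right) - 3\right) \left(4 - 5\right)\right) + 1690 = \left(51 - \left(-12 - 3\right) \left(-1\right)\right) + 1690 = \left(51 - \left(-15\right) \left(-1\right)\right) + 1690 = \left(51 - 15\right) + 1690 = 36 + 1690 = 1726$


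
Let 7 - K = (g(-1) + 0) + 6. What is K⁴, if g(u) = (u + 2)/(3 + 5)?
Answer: 2401/4096 ≈ 0.58618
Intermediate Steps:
g(u) = ¼ + u/8 (g(u) = (2 + u)/8 = (2 + u)*(⅛) = ¼ + u/8)
K = 7/8 (K = 7 - (((¼ + (⅛)*(-1)) + 0) + 6) = 7 - (((¼ - ⅛) + 0) + 6) = 7 - ((⅛ + 0) + 6) = 7 - (⅛ + 6) = 7 - 1*49/8 = 7 - 49/8 = 7/8 ≈ 0.87500)
K⁴ = (7/8)⁴ = 2401/4096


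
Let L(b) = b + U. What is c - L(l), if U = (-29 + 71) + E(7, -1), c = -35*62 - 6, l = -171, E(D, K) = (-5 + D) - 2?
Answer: -2047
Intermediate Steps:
E(D, K) = -7 + D
c = -2176 (c = -2170 - 6 = -2176)
U = 42 (U = (-29 + 71) + (-7 + 7) = 42 + 0 = 42)
L(b) = 42 + b (L(b) = b + 42 = 42 + b)
c - L(l) = -2176 - (42 - 171) = -2176 - 1*(-129) = -2176 + 129 = -2047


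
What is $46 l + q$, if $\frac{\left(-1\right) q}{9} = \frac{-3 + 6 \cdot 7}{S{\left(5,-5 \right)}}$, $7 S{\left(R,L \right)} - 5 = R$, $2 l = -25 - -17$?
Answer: $- \frac{4297}{10} \approx -429.7$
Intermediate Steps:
$l = -4$ ($l = \frac{-25 - -17}{2} = \frac{-25 + 17}{2} = \frac{1}{2} \left(-8\right) = -4$)
$S{\left(R,L \right)} = \frac{5}{7} + \frac{R}{7}$
$q = - \frac{2457}{10}$ ($q = - 9 \frac{-3 + 6 \cdot 7}{\frac{5}{7} + \frac{1}{7} \cdot 5} = - 9 \frac{-3 + 42}{\frac{5}{7} + \frac{5}{7}} = - 9 \frac{39}{\frac{10}{7}} = - 9 \cdot 39 \cdot \frac{7}{10} = \left(-9\right) \frac{273}{10} = - \frac{2457}{10} \approx -245.7$)
$46 l + q = 46 \left(-4\right) - \frac{2457}{10} = -184 - \frac{2457}{10} = - \frac{4297}{10}$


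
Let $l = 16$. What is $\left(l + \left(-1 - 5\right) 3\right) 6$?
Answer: $-12$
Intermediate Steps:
$\left(l + \left(-1 - 5\right) 3\right) 6 = \left(16 + \left(-1 - 5\right) 3\right) 6 = \left(16 - 18\right) 6 = \left(-2\right) 6 = -12$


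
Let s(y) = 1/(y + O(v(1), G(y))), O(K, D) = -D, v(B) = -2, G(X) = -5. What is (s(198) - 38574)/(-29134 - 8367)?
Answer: 7830521/7612703 ≈ 1.0286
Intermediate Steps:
s(y) = 1/(5 + y) (s(y) = 1/(y - 1*(-5)) = 1/(y + 5) = 1/(5 + y))
(s(198) - 38574)/(-29134 - 8367) = (1/(5 + 198) - 38574)/(-29134 - 8367) = (1/203 - 38574)/(-37501) = (1/203 - 38574)*(-1/37501) = -7830521/203*(-1/37501) = 7830521/7612703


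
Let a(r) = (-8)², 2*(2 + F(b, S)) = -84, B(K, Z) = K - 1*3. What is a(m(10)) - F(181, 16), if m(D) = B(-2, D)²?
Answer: 108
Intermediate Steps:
B(K, Z) = -3 + K (B(K, Z) = K - 3 = -3 + K)
F(b, S) = -44 (F(b, S) = -2 + (½)*(-84) = -2 - 42 = -44)
m(D) = 25 (m(D) = (-3 - 2)² = (-5)² = 25)
a(r) = 64
a(m(10)) - F(181, 16) = 64 - 1*(-44) = 64 + 44 = 108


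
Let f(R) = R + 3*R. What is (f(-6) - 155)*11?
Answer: -1969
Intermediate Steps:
f(R) = 4*R
(f(-6) - 155)*11 = (4*(-6) - 155)*11 = (-24 - 155)*11 = -179*11 = -1969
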